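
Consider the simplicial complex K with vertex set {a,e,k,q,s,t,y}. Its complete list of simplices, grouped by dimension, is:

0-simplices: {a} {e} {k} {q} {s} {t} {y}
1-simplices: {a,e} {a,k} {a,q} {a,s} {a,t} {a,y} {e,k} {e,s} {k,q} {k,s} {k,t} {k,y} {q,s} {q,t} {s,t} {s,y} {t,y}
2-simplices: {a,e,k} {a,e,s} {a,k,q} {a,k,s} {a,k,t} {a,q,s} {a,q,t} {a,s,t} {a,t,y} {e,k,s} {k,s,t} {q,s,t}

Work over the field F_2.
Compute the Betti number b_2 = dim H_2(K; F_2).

n_0=7 n_1=17 n_2=12  [Z2]
∂1: piv[ae,ak,aq,as,at,ay] rk=6  ker:ek,es,kq,ks,kt,ky,qs,qt,st,sy,ty
∂2: piv[aek,aes,akq,aks,akt,aqs,aqt,ast,aty] rk=9  ker:eks,kst,qst
b_2=(12−9)−0=3

b_2=3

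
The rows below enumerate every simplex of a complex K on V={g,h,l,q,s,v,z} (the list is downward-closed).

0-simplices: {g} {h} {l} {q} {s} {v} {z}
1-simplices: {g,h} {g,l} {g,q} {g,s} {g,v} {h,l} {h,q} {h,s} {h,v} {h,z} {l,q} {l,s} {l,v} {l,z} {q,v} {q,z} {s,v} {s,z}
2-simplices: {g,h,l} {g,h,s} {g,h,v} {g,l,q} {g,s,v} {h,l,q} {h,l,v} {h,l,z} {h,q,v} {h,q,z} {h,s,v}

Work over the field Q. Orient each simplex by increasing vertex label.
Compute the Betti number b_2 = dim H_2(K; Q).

b_2=1

n_0=7 n_1=18 n_2=11  [Q]
∂1: piv[gh,gl,gq,gs,gv,hz] rk=6  ker:hl,hq,hs,hv,lq,ls,lv,lz,qv,qz,sv,sz
∂2: piv[ghl,ghs,ghv,glq,gsv,hlq,hlv,hlz,hqv,hqz] rk=10  ker:hsv
b_2=(11−10)−0=1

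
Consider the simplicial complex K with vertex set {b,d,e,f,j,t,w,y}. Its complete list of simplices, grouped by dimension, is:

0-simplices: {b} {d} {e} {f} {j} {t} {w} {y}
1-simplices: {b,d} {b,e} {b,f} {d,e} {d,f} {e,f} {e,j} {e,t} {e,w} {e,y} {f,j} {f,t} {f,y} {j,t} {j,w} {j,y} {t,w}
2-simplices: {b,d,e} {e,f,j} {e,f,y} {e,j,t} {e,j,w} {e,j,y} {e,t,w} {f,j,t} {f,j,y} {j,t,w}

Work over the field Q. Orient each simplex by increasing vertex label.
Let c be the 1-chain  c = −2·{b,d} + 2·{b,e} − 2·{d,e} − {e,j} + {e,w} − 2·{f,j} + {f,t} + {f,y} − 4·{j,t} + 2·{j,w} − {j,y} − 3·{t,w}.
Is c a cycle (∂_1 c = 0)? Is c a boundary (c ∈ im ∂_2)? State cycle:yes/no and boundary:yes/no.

n_0=8 n_1=17 n_2=10  [Q]
∂1: piv[bd,be,bf,ej,et,ew,ey] rk=7  ker:de,df,ef,fj,ft,fy,jt,jw,jy,tw
∂2: piv[bde,efj,efy,ejt,ejw,ejy,etw,fjt] rk=8  ker:fjy,jtw
∂1c = 0
c vs im∂2: reduces to 0 ⇒ boundary

cycle:yes boundary:yes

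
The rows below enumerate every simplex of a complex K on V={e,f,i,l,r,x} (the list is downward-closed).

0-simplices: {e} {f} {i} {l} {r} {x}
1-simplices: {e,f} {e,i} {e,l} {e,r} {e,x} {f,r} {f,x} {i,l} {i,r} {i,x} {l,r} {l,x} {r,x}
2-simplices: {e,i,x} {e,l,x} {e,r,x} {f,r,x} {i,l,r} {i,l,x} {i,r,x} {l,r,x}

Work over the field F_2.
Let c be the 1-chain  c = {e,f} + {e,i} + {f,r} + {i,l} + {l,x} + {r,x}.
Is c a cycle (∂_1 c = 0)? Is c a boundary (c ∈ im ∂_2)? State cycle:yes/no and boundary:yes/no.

n_0=6 n_1=13 n_2=8  [Z2]
∂1: piv[ef,ei,el,er,ex] rk=5  ker:fr,fx,il,ir,ix,lr,lx,rx
∂2: piv[eix,elx,erx,frx,ilr,ilx,irx] rk=7  ker:lrx
∂1c = 0
c vs im∂2: residual ≠ 0 ⇒ not boundary

cycle:yes boundary:no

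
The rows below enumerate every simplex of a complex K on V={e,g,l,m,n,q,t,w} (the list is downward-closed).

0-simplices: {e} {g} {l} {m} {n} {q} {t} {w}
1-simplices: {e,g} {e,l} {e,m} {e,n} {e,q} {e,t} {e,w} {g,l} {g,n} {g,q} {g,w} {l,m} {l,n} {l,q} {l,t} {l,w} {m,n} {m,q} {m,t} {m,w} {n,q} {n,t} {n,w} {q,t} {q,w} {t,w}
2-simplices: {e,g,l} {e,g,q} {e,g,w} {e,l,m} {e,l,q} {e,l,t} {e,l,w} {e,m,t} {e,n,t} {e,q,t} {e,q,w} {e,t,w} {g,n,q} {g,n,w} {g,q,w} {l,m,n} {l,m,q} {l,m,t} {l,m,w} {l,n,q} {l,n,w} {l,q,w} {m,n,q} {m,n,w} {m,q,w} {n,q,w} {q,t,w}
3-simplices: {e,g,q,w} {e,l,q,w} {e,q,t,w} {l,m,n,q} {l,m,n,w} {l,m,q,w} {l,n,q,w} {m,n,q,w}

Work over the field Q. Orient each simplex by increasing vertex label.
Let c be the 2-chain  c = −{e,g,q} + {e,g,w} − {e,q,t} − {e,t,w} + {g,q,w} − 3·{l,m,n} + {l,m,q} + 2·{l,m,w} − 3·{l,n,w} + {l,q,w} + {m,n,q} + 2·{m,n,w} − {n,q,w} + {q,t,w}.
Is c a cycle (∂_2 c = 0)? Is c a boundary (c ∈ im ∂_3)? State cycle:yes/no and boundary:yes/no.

n_0=8 n_1=26 n_2=27 n_3=8  [Q]
∂1: piv[eg,el,em,en,eq,et,ew] rk=7  ker:gl,gn,gq,gw,lm,ln,lq,lt,lw,mn,mq,mt,mw,nq,nt,nw,qt,qw,tw
∂2: piv[egl,egq,egw,elm,elq,elt,elw,emt,ent,eqt,eqw,etw,gnq,gnw,lmn,lmq,lmw,lnq] rk=18  ker:gqw,lmt,lnw,lqw,mnq,mnw,mqw,nqw,qtw
∂3: piv[egqw,elqw,eqtw,lmnq,lmnw,lmqw,lnqw] rk=7  ker:mnqw
∂2c = 0
c vs im∂3: reduces to 0 ⇒ boundary

cycle:yes boundary:yes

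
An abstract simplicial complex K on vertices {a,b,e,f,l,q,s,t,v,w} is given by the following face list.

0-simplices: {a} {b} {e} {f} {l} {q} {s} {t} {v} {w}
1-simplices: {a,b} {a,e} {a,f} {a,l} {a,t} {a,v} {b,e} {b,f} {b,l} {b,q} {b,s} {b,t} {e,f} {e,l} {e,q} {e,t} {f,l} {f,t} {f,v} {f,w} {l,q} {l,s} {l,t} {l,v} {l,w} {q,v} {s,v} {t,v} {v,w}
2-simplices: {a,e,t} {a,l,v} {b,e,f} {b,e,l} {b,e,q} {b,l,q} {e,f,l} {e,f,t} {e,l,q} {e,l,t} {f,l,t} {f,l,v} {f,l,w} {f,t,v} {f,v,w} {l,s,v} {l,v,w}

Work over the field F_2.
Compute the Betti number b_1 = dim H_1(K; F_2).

b_1=6

n_0=10 n_1=29 n_2=17  [Z2]
∂1: piv[ab,ae,af,al,at,av,bq,bs,fw] rk=9  ker:be,bf,bl,bt,ef,el,eq,et,fl,ft,fv,lq,ls,lt,lv,lw,qv,sv,tv,vw
∂2: piv[aet,alv,bef,bel,beq,blq,efl,eft,elt,flv,flw,ftv,fvw,lsv] rk=14  ker:elq,flt,lvw
b_1=(29−9)−14=6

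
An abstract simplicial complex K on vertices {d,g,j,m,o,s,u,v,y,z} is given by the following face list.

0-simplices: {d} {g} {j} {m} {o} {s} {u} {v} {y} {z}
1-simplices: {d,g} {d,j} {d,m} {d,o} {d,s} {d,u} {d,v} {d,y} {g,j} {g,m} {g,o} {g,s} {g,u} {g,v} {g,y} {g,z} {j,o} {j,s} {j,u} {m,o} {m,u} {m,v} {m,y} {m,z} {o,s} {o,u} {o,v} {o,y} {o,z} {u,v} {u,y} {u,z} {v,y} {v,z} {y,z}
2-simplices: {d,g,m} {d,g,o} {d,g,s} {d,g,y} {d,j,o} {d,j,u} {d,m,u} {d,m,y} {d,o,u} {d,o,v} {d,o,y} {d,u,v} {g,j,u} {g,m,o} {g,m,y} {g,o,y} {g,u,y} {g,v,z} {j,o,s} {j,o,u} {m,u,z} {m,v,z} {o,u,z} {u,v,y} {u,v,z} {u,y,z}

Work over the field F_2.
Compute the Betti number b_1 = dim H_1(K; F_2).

b_1=3

n_0=10 n_1=35 n_2=26  [Z2]
∂1: piv[dg,dj,dm,do,ds,du,dv,dy,gz] rk=9  ker:gj,gm,go,gs,gu,gv,gy,jo,js,ju,mo,mu,mv,my,mz,os,ou,ov,oy,oz,uv,uy,uz,vy,vz,yz
∂2: piv[dgm,dgo,dgs,dgy,djo,dju,dmu,dmy,dou,dov,doy,duv,gju,gmo,guy,gvz,jos,muz,mvz,ouz,uvy,uvz,uyz] rk=23  ker:gmy,goy,jou
b_1=(35−9)−23=3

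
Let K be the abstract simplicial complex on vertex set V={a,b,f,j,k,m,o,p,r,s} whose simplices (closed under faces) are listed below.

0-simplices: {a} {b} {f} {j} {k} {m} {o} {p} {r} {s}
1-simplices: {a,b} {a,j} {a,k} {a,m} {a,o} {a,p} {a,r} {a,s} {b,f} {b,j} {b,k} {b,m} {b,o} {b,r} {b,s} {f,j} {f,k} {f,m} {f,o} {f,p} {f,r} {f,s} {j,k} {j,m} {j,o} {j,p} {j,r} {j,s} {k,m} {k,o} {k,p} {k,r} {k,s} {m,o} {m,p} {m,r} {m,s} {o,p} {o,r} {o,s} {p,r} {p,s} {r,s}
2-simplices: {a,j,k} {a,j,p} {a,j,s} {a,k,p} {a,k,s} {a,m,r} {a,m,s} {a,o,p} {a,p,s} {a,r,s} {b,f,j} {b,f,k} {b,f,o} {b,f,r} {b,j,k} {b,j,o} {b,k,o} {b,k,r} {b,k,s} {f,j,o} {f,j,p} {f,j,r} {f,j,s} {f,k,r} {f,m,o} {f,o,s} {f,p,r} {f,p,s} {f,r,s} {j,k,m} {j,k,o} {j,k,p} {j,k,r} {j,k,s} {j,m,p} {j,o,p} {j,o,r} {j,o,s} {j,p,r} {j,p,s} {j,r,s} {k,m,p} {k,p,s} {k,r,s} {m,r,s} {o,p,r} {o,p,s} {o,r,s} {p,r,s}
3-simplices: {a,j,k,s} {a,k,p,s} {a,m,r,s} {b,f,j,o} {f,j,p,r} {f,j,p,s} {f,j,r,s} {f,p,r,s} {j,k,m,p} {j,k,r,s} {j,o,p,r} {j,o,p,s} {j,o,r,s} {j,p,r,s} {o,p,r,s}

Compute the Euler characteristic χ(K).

χ(K)=1

n_0=10 n_1=43 n_2=49 n_3=15
χ=+10−43+49−15=1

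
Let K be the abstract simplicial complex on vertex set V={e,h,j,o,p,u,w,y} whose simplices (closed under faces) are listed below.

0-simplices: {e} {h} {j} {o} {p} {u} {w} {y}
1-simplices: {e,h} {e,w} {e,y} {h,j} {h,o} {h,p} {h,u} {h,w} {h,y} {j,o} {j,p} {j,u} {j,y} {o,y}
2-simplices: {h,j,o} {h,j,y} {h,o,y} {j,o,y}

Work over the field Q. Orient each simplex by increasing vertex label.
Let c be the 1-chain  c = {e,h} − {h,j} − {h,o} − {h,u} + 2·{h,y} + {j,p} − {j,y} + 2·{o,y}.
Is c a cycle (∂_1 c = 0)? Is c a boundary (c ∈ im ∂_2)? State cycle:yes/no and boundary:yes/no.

n_0=8 n_1=14 n_2=4  [Q]
∂1: piv[eh,ew,ey,hj,ho,hp,hu] rk=7  ker:hw,hy,jo,jp,ju,jy,oy
∂2: piv[hjo,hjy,hoy] rk=3  ker:joy
∂1c = −{e} + 2·{h} − {j} − 3·{o} + {p} − {u} + 3·{y}

cycle:no boundary:no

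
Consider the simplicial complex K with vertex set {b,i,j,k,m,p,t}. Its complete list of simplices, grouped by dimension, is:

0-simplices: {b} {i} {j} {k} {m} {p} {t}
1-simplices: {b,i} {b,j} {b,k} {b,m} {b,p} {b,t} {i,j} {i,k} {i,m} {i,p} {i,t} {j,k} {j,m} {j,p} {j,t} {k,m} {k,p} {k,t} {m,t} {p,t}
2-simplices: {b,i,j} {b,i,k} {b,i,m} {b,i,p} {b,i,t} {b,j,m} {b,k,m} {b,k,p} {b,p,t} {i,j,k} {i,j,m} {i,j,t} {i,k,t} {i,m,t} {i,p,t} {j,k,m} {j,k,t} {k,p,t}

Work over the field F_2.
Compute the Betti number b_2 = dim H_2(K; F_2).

n_0=7 n_1=20 n_2=18  [Z2]
∂1: piv[bi,bj,bk,bm,bp,bt] rk=6  ker:ij,ik,im,ip,it,jk,jm,jp,jt,km,kp,kt,mt,pt
∂2: piv[bij,bik,bim,bip,bit,bjm,bkm,bkp,bpt,ijk,ijt,ikt,imt] rk=13  ker:ijm,ipt,jkm,jkt,kpt
b_2=(18−13)−0=5

b_2=5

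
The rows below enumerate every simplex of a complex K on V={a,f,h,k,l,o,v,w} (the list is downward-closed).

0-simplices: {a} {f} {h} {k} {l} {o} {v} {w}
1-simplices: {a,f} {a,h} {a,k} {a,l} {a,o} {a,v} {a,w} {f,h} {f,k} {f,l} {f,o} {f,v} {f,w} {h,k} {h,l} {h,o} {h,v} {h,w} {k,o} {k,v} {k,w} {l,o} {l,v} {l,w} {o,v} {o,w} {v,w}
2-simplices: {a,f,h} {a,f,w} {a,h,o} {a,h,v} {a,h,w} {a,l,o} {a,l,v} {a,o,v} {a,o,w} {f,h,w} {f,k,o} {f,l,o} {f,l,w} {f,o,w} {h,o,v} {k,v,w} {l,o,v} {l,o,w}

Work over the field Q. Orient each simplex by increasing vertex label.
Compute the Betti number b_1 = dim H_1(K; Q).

b_1=6

n_0=8 n_1=27 n_2=18  [Q]
∂1: piv[af,ah,ak,al,ao,av,aw] rk=7  ker:fh,fk,fl,fo,fv,fw,hk,hl,ho,hv,hw,ko,kv,kw,lo,lv,lw,ov,ow,vw
∂2: piv[afh,afw,aho,ahv,ahw,alo,alv,aov,aow,fko,flo,flw,fow,kvw] rk=14  ker:fhw,hov,lov,low
b_1=(27−7)−14=6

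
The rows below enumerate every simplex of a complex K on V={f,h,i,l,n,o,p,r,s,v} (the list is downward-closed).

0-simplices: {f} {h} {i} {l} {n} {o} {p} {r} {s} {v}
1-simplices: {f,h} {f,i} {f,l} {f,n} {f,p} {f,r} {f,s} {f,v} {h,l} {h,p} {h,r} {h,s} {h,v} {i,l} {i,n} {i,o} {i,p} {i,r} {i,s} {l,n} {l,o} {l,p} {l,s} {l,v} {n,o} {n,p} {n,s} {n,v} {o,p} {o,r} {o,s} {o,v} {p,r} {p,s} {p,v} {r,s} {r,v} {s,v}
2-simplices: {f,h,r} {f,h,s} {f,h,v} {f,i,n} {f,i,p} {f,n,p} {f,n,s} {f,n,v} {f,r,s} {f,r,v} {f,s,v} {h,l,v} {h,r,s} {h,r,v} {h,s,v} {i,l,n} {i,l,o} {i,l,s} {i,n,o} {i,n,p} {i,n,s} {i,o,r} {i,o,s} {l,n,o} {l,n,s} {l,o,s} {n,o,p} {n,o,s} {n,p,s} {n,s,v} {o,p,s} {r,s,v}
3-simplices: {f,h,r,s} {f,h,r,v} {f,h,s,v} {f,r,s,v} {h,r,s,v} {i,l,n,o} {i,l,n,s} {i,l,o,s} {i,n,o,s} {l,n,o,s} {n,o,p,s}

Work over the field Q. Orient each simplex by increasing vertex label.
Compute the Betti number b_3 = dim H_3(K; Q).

n_0=10 n_1=38 n_2=32 n_3=11  [Q]
∂1: piv[fh,fi,fl,fn,fp,fr,fs,fv,io] rk=9  ker:hl,hp,hr,hs,hv,il,in,ip,ir,is,ln,lo,lp,ls,lv,no,np,ns,nv,op,or,os,ov,pr,ps,pv,rs,rv,sv
∂2: piv[fhr,fhs,fhv,fin,fip,fnp,fns,fnv,frs,frv,fsv,hlv,iln,ilo,ils,ino,ins,ior,ios,nop,nps] rk=21  ker:hrs,hrv,hsv,inp,lno,lns,los,nos,nsv,ops,rsv
∂3: piv[fhrs,fhrv,fhsv,frsv,ilno,ilns,ilos,inos,nops] rk=9  ker:hrsv,lnos
b_3=(11−9)−0=2

b_3=2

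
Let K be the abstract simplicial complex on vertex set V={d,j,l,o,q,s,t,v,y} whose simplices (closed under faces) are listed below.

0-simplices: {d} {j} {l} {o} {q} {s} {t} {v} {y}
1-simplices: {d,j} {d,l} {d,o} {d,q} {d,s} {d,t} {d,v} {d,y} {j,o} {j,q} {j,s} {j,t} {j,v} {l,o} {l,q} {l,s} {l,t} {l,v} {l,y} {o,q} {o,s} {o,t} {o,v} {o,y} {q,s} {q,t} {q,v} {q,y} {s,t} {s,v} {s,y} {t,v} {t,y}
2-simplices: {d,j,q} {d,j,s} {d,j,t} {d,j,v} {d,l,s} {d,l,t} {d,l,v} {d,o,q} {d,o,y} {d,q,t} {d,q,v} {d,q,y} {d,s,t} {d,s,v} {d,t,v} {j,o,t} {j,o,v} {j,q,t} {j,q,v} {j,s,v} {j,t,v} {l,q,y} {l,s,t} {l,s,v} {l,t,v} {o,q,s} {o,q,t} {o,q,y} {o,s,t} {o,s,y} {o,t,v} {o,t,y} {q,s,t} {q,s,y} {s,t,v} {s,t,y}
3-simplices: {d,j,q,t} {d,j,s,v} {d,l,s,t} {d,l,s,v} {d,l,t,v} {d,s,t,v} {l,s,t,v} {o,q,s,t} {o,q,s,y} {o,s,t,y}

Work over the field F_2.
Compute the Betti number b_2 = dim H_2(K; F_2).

n_0=9 n_1=33 n_2=36 n_3=10  [Z2]
∂1: piv[dj,dl,do,dq,ds,dt,dv,dy] rk=8  ker:jo,jq,js,jt,jv,lo,lq,ls,lt,lv,ly,oq,os,ot,ov,oy,qs,qt,qv,qy,st,sv,sy,tv,ty
∂2: piv[djq,djs,djt,djv,dls,dlt,dlv,doq,doy,dqt,dqv,dqy,dst,dsv,dtv,jot,jov,lqy,oqs,oqt,ost,osy,oty] rk=23  ker:jqt,jqv,jsv,jtv,lst,lsv,ltv,oqy,otv,qst,qsy,stv,sty
∂3: piv[djqt,djsv,dlst,dlsv,dltv,dstv,oqst,oqsy,osty] rk=9  ker:lstv
b_2=(36−23)−9=4

b_2=4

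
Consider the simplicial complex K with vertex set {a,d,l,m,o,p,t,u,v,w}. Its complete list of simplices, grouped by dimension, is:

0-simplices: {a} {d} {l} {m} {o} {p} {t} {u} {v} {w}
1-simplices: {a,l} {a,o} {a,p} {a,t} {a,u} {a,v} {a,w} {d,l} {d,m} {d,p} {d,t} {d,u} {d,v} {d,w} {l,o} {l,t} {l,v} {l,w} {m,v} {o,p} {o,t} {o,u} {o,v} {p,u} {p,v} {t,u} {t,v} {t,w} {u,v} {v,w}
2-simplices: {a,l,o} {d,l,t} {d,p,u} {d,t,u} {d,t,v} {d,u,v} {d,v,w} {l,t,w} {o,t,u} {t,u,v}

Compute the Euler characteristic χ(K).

n_0=10 n_1=30 n_2=10
χ=+10−30+10=-10

χ(K)=-10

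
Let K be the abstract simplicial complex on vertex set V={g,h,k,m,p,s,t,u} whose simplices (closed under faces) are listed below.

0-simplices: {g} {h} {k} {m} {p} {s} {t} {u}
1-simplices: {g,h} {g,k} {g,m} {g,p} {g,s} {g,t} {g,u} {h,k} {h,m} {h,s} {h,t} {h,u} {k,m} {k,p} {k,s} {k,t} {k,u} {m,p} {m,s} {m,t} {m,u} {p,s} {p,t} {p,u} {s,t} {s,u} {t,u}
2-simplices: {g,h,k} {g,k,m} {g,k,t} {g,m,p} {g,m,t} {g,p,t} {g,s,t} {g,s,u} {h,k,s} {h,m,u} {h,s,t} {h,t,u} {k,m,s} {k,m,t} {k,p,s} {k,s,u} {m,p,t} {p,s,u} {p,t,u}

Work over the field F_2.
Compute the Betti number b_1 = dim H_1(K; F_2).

b_1=3

n_0=8 n_1=27 n_2=19  [Z2]
∂1: piv[gh,gk,gm,gp,gs,gt,gu] rk=7  ker:hk,hm,hs,ht,hu,km,kp,ks,kt,ku,mp,ms,mt,mu,ps,pt,pu,st,su,tu
∂2: piv[ghk,gkm,gkt,gmp,gmt,gpt,gst,gsu,hks,hmu,hst,htu,kms,kps,ksu,psu,ptu] rk=17  ker:kmt,mpt
b_1=(27−7)−17=3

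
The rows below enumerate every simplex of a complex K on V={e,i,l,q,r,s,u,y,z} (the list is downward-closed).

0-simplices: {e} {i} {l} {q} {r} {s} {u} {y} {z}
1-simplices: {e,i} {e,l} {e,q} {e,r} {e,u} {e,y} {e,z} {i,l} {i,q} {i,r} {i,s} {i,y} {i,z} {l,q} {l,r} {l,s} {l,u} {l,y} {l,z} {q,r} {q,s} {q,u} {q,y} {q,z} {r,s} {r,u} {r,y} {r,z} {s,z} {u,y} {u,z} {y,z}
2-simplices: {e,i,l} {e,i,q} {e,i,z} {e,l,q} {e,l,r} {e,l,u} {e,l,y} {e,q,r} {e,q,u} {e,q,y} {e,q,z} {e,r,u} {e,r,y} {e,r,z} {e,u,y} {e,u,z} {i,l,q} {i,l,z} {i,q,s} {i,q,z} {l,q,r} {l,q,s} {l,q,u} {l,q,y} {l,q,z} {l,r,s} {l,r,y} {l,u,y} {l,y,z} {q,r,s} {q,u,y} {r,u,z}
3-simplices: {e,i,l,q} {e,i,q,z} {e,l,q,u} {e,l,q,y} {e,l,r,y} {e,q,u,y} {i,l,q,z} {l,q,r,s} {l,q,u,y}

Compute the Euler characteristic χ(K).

χ(K)=0

n_0=9 n_1=32 n_2=32 n_3=9
χ=+9−32+32−9=0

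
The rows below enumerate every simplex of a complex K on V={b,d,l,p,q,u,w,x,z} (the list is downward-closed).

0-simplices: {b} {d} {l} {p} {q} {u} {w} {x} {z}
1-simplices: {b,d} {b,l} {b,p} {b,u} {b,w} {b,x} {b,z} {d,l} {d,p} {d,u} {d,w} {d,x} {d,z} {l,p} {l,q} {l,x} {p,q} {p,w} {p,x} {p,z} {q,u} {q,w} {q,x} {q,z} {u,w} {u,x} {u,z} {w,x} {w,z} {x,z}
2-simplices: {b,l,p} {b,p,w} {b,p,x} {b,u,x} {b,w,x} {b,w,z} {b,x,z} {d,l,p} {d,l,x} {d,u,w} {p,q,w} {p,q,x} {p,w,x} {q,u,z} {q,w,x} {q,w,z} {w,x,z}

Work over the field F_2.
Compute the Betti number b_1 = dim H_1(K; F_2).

n_0=9 n_1=30 n_2=17  [Z2]
∂1: piv[bd,bl,bp,bu,bw,bx,bz,lq] rk=8  ker:dl,dp,du,dw,dx,dz,lp,lx,pq,pw,px,pz,qu,qw,qx,qz,uw,ux,uz,wx,wz,xz
∂2: piv[blp,bpw,bpx,bux,bwx,bwz,bxz,dlp,dlx,duw,pqw,pqx,quz,qwz] rk=14  ker:pwx,qwx,wxz
b_1=(30−8)−14=8

b_1=8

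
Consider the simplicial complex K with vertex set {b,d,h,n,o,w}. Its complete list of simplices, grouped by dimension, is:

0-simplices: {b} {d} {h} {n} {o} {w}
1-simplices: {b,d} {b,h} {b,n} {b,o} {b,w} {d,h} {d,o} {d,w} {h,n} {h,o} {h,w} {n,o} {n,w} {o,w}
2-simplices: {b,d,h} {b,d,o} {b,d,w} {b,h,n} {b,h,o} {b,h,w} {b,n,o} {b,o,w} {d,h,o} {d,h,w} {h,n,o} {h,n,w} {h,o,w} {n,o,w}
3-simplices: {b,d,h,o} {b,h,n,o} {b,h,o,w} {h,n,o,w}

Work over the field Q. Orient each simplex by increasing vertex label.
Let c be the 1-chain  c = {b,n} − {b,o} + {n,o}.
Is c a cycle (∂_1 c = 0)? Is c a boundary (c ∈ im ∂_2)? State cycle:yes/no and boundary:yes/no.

cycle:yes boundary:yes

n_0=6 n_1=14 n_2=14 n_3=4  [Q]
∂1: piv[bd,bh,bn,bo,bw] rk=5  ker:dh,do,dw,hn,ho,hw,no,nw,ow
∂2: piv[bdh,bdo,bdw,bhn,bho,bhw,bno,bow,hnw] rk=9  ker:dho,dhw,hno,how,now
∂3: piv[bdho,bhno,bhow,hnow] rk=4
∂1c = 0
c vs im∂2: reduces to 0 ⇒ boundary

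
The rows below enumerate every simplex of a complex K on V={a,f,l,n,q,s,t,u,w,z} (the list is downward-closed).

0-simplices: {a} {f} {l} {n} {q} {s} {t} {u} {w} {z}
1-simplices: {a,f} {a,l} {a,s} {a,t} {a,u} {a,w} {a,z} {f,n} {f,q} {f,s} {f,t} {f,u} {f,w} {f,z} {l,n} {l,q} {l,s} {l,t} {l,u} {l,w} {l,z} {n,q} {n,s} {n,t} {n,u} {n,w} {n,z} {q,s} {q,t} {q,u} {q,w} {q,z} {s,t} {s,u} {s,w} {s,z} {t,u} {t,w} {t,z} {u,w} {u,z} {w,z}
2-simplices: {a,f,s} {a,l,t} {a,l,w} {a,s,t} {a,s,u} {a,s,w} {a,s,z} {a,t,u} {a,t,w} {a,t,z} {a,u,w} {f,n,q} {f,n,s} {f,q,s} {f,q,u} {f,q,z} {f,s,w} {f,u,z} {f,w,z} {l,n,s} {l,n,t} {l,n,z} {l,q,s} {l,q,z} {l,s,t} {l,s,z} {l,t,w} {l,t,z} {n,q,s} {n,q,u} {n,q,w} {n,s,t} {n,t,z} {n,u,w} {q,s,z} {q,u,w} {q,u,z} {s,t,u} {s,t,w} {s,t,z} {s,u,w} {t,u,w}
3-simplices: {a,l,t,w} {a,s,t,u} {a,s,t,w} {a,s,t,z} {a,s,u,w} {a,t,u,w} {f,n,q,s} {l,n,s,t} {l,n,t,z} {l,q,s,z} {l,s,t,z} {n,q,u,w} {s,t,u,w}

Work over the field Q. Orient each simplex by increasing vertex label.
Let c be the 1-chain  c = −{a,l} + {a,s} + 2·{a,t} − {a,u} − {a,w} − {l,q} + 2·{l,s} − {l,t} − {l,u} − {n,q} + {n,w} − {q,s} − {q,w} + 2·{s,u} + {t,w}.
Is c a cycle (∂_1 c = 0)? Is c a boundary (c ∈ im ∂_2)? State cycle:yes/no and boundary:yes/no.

cycle:yes boundary:no

n_0=10 n_1=42 n_2=42 n_3=13  [Q]
∂1: piv[af,al,as,at,au,aw,az,fn,fq] rk=9  ker:fs,ft,fu,fw,fz,ln,lq,ls,lt,lu,lw,lz,nq,ns,nt,nu,nw,nz,qs,qt,qu,qw,qz,st,su,sw,sz,tu,tw,tz,uw,uz,wz
∂2: piv[afs,alt,alw,ast,asu,asw,asz,atu,atw,atz,auw,fnq,fns,fqs,fqu,fqz,fsw,fuz,fwz,lns,lnt,lnz,lqs,lqz,lst,lsz,nqu,nqw,nuw] rk=29  ker:ltw,ltz,nqs,nst,ntz,qsz,quw,quz,stu,stw,stz,suw,tuw
∂3: piv[altw,astu,astw,astz,asuw,atuw,fnqs,lnst,lntz,lqsz,lstz,nquw] rk=12  ker:stuw
∂1c = 0
c vs im∂2: residual ≠ 0 ⇒ not boundary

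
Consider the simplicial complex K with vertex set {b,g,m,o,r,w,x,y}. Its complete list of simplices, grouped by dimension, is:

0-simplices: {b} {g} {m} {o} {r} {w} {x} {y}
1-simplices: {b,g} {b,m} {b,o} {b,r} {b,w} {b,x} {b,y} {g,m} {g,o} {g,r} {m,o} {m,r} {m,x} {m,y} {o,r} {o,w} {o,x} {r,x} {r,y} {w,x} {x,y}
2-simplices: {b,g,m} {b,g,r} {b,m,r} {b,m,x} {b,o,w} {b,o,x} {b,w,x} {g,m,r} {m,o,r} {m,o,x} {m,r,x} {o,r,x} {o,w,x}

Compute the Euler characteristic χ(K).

χ(K)=0

n_0=8 n_1=21 n_2=13
χ=+8−21+13=0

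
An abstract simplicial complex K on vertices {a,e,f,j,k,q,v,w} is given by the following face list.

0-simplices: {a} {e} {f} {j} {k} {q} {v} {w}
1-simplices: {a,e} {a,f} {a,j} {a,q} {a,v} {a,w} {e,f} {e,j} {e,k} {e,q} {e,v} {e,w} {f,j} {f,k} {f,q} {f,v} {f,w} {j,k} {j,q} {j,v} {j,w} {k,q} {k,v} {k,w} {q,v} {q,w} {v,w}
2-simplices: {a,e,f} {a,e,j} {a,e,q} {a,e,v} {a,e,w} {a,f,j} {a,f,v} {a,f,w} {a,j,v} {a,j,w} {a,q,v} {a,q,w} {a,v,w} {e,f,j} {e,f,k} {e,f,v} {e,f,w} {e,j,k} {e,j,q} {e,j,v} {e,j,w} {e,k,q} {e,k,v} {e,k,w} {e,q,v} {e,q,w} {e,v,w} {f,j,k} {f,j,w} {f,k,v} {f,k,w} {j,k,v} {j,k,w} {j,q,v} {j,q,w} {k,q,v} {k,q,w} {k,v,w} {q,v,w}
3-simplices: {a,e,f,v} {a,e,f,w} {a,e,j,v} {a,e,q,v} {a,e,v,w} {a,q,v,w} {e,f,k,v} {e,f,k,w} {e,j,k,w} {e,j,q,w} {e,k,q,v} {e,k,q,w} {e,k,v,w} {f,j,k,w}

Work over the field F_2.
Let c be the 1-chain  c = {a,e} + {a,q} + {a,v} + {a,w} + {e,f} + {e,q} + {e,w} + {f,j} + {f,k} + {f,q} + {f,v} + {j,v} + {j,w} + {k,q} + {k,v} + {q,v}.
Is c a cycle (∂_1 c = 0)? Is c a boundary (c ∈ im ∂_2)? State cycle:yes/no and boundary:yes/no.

n_0=8 n_1=27 n_2=39 n_3=14  [Z2]
∂1: piv[ae,af,aj,aq,av,aw,ek] rk=7  ker:ef,ej,eq,ev,ew,fj,fk,fq,fv,fw,jk,jq,jv,jw,kq,kv,kw,qv,qw,vw
∂2: piv[aef,aej,aeq,aev,aew,afj,afv,afw,ajv,ajw,aqv,aqw,avw,efk,ejk,ejq,ekq,ekv,ekw] rk=19  ker:efj,efv,efw,ejv,ejw,eqv,eqw,evw,fjk,fjw,fkv,fkw,jkv,jkw,jqv,jqw,kqv,kqw,kvw,qvw
∂3: piv[aefv,aefw,aejv,aeqv,aevw,aqvw,efkv,efkw,ejkw,ejqw,ekqv,ekqw,ekvw,fjkw] rk=14
∂1c = {f} + {j} + {k} + {q} + {v} + {w}

cycle:no boundary:no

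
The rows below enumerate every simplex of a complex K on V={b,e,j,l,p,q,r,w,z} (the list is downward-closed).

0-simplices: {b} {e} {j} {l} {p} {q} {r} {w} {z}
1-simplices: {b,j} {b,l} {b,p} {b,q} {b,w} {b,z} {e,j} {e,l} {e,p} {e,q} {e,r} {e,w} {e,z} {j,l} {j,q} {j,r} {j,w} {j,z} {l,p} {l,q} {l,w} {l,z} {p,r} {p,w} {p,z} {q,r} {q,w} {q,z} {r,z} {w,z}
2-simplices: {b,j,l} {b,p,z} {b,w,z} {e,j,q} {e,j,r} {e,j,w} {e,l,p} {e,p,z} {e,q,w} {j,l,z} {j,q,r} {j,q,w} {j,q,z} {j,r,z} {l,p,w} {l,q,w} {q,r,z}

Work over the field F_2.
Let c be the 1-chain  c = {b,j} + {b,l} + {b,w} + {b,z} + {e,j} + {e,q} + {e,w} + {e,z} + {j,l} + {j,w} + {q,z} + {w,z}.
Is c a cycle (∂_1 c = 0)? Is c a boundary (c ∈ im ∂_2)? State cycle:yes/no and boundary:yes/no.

n_0=9 n_1=30 n_2=17  [Z2]
∂1: piv[bj,bl,bp,bq,bw,bz,ej,er] rk=8  ker:el,ep,eq,ew,ez,jl,jq,jr,jw,jz,lp,lq,lw,lz,pr,pw,pz,qr,qw,qz,rz,wz
∂2: piv[bjl,bpz,bwz,ejq,ejr,ejw,elp,epz,eqw,jlz,jqr,jqz,jrz,lpw,lqw] rk=15  ker:jqw,qrz
∂1c = 0
c vs im∂2: residual ≠ 0 ⇒ not boundary

cycle:yes boundary:no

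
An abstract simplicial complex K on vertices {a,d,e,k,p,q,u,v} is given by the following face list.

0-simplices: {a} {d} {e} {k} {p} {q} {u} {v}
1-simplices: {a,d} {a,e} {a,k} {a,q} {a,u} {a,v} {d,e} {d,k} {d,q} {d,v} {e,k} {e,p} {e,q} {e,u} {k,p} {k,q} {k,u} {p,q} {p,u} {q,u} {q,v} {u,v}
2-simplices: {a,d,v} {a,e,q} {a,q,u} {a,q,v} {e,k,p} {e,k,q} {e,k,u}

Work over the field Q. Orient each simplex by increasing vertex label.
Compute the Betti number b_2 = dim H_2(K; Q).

b_2=0

n_0=8 n_1=22 n_2=7  [Q]
∂1: piv[ad,ae,ak,aq,au,av,ep] rk=7  ker:de,dk,dq,dv,ek,eq,eu,kp,kq,ku,pq,pu,qu,qv,uv
∂2: piv[adv,aeq,aqu,aqv,ekp,ekq,eku] rk=7
b_2=(7−7)−0=0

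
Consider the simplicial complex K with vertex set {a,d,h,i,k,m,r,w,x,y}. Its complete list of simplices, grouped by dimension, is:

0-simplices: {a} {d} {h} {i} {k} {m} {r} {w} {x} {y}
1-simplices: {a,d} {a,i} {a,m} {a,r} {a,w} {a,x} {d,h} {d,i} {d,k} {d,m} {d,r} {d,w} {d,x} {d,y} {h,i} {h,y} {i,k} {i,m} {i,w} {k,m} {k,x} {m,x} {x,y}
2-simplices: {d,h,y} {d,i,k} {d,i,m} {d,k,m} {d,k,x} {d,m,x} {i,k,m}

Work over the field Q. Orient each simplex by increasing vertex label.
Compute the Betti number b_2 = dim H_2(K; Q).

b_2=1

n_0=10 n_1=23 n_2=7  [Q]
∂1: piv[ad,ai,am,ar,aw,ax,dh,dk,dy] rk=9  ker:di,dm,dr,dw,dx,hi,hy,ik,im,iw,km,kx,mx,xy
∂2: piv[dhy,dik,dim,dkm,dkx,dmx] rk=6  ker:ikm
b_2=(7−6)−0=1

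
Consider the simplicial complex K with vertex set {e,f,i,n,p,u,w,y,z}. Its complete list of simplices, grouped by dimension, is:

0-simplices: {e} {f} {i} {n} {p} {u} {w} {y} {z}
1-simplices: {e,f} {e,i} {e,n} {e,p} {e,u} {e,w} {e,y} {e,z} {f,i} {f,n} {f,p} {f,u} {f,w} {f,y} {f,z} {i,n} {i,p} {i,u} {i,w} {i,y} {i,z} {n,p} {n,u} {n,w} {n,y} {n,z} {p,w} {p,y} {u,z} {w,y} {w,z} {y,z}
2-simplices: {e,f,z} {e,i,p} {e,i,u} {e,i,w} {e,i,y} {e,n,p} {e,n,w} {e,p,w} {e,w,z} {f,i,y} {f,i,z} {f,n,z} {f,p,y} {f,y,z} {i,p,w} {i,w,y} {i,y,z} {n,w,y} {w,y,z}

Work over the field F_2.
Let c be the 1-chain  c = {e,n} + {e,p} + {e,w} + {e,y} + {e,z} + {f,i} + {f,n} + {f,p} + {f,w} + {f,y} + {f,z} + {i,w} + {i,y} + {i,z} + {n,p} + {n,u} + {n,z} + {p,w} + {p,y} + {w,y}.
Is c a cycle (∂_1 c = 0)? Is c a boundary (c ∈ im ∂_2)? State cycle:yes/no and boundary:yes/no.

cycle:no boundary:no

n_0=9 n_1=32 n_2=19  [Z2]
∂1: piv[ef,ei,en,ep,eu,ew,ey,ez] rk=8  ker:fi,fn,fp,fu,fw,fy,fz,in,ip,iu,iw,iy,iz,np,nu,nw,ny,nz,pw,py,uz,wy,wz,yz
∂2: piv[efz,eip,eiu,eiw,eiy,enp,enw,epw,ewz,fiy,fiz,fnz,fpy,fyz,iwy,nwy,wyz] rk=17  ker:ipw,iyz
∂1c = {e} + {n} + {p} + {u} + {w} + {y}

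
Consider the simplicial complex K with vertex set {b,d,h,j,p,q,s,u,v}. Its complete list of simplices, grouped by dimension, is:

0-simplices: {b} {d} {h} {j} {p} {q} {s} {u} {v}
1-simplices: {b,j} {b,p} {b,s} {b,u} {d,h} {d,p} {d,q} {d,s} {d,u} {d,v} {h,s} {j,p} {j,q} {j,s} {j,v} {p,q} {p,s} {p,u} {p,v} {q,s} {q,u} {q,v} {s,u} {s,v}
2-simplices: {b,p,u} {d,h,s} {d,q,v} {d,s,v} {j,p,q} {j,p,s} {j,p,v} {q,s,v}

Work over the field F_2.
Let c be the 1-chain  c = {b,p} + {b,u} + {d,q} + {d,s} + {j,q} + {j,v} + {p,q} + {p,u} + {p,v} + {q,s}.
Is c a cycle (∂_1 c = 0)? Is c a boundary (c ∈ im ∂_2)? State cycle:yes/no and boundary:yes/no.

n_0=9 n_1=24 n_2=8  [Z2]
∂1: piv[bj,bp,bs,bu,dh,dp,dq,dv] rk=8  ker:ds,du,hs,jp,jq,js,jv,pq,ps,pu,pv,qs,qu,qv,su,sv
∂2: piv[bpu,dhs,dqv,dsv,jpq,jps,jpv,qsv] rk=8
∂1c = 0
c vs im∂2: reduces to 0 ⇒ boundary

cycle:yes boundary:yes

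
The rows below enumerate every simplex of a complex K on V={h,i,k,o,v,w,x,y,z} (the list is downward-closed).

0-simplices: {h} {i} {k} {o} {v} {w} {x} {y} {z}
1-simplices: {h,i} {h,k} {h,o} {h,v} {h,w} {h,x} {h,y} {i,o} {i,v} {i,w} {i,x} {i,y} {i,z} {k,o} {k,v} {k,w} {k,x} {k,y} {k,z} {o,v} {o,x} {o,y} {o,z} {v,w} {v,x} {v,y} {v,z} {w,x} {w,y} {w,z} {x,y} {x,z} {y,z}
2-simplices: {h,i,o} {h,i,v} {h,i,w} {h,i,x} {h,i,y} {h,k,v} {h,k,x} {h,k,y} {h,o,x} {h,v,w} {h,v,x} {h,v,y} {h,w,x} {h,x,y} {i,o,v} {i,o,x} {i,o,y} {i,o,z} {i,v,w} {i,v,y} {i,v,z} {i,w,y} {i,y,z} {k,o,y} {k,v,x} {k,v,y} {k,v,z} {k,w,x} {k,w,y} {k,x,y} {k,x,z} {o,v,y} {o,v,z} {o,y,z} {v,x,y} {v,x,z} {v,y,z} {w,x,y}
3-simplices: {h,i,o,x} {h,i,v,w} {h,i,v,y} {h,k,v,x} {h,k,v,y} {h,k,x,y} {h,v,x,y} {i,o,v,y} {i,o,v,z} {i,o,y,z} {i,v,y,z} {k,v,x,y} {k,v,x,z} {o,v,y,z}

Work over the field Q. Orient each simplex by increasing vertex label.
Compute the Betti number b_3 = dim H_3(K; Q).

n_0=9 n_1=33 n_2=38 n_3=14  [Q]
∂1: piv[hi,hk,ho,hv,hw,hx,hy,iz] rk=8  ker:io,iv,iw,ix,iy,ko,kv,kw,kx,ky,kz,ov,ox,oy,oz,vw,vx,vy,vz,wx,wy,wz,xy,xz,yz
∂2: piv[hio,hiv,hiw,hix,hiy,hkv,hkx,hky,hox,hvw,hvx,hvy,hwx,hxy,iov,ioy,ioz,ivz,iwy,iyz,koy,kvz,kwx,kxz] rk=24  ker:iox,ivw,ivy,kvx,kvy,kwy,kxy,ovy,ovz,oyz,vxy,vxz,vyz,wxy
∂3: piv[hiox,hivw,hivy,hkvx,hkvy,hkxy,hvxy,iovy,iovz,ioyz,ivyz,kvxz] rk=12  ker:kvxy,ovyz
b_3=(14−12)−0=2

b_3=2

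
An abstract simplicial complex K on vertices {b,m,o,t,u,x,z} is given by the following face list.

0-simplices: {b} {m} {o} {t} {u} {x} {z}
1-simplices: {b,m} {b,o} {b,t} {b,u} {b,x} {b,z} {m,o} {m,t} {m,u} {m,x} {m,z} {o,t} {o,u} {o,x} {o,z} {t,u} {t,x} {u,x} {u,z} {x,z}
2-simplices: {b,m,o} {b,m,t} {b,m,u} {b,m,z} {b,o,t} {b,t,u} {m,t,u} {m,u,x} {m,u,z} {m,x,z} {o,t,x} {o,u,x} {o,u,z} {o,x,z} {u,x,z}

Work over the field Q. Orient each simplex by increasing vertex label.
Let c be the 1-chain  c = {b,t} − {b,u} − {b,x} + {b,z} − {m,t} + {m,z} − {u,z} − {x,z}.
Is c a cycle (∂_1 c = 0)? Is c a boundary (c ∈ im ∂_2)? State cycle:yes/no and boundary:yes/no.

cycle:yes boundary:no

n_0=7 n_1=20 n_2=15  [Q]
∂1: piv[bm,bo,bt,bu,bx,bz] rk=6  ker:mo,mt,mu,mx,mz,ot,ou,ox,oz,tu,tx,ux,uz,xz
∂2: piv[bmo,bmt,bmu,bmz,bot,btu,mux,muz,mxz,otx,oux,ouz] rk=12  ker:mtu,oxz,uxz
∂1c = 0
c vs im∂2: residual ≠ 0 ⇒ not boundary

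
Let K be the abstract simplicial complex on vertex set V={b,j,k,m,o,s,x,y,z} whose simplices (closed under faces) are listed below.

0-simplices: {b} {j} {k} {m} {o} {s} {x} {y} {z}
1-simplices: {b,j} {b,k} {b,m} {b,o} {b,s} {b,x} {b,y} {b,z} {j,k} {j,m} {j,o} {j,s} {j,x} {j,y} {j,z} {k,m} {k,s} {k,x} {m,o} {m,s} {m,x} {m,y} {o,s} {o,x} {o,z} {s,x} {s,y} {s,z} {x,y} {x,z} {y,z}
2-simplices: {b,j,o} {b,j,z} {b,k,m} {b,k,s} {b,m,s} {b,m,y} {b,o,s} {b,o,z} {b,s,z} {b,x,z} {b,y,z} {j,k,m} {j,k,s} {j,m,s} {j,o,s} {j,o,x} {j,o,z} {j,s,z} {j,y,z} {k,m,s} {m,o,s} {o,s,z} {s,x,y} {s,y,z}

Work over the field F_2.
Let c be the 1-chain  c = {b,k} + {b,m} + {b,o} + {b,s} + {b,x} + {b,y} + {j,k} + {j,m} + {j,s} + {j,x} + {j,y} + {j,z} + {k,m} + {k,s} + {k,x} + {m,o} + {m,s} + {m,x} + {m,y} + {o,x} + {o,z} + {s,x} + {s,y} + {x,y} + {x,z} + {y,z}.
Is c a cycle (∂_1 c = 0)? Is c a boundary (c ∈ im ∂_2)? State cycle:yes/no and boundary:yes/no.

cycle:no boundary:no

n_0=9 n_1=31 n_2=24  [Z2]
∂1: piv[bj,bk,bm,bo,bs,bx,by,bz] rk=8  ker:jk,jm,jo,js,jx,jy,jz,km,ks,kx,mo,ms,mx,my,os,ox,oz,sx,sy,sz,xy,xz,yz
∂2: piv[bjo,bjz,bkm,bks,bms,bmy,bos,boz,bsz,bxz,byz,jkm,jks,jos,jox,jyz,mos,sxy,syz] rk=19  ker:jms,joz,jsz,kms,osz
∂1c = {k} + {m}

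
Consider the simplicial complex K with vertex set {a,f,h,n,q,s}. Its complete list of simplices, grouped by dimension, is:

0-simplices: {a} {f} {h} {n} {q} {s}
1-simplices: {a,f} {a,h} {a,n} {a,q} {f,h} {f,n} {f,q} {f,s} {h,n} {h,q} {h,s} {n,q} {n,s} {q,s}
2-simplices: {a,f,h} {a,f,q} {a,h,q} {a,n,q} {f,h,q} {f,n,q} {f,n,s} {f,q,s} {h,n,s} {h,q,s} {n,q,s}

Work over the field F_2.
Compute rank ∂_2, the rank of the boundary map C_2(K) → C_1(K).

rank∂_2=9

n_0=6 n_1=14 n_2=11  [Z2]
∂1: piv[af,ah,an,aq,fs] rk=5  ker:fh,fn,fq,hn,hq,hs,nq,ns,qs
∂2: piv[afh,afq,ahq,anq,fnq,fns,fqs,hns,hqs] rk=9  ker:fhq,nqs
rk∂_2=9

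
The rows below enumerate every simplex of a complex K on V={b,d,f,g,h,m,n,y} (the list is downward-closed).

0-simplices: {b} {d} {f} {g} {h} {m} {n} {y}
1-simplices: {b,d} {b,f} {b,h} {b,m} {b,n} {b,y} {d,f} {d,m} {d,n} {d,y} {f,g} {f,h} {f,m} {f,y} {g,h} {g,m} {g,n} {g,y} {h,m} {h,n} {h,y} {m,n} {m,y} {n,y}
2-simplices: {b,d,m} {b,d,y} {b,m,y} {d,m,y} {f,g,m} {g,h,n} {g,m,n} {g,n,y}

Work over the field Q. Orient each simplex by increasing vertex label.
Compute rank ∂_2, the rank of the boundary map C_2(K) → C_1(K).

rank∂_2=7

n_0=8 n_1=24 n_2=8  [Q]
∂1: piv[bd,bf,bh,bm,bn,by,fg] rk=7  ker:df,dm,dn,dy,fh,fm,fy,gh,gm,gn,gy,hm,hn,hy,mn,my,ny
∂2: piv[bdm,bdy,bmy,fgm,ghn,gmn,gny] rk=7  ker:dmy
rk∂_2=7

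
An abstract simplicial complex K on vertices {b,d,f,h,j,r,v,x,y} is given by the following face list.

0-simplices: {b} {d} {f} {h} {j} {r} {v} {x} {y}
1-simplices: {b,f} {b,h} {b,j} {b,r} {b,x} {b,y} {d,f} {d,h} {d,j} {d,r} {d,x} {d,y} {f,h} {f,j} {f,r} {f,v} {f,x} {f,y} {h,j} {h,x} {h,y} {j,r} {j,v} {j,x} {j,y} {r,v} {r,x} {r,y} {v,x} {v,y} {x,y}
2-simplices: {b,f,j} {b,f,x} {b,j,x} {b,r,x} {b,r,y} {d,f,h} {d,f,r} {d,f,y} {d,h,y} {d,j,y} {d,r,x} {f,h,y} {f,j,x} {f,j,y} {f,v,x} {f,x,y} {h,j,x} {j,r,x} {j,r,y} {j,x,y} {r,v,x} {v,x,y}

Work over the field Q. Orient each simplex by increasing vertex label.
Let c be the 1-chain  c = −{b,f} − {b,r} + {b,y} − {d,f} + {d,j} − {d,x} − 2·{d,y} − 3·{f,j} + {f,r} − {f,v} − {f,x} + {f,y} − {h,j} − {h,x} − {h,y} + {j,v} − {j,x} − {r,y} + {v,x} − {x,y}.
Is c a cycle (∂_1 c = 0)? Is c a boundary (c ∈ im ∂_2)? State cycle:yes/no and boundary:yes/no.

n_0=9 n_1=31 n_2=22  [Q]
∂1: piv[bf,bh,bj,br,bx,by,df,fv] rk=8  ker:dh,dj,dr,dx,dy,fh,fj,fr,fx,fy,hj,hx,hy,jr,jv,jx,jy,rv,rx,ry,vx,vy,xy
∂2: piv[bfj,bfx,bjx,brx,bry,dfh,dfr,dfy,dhy,djy,drx,fjy,fvx,fxy,hjx,jrx,jry,rvx,vxy] rk=19  ker:fhy,fjx,jxy
∂1c = {b} + 3·{d} + {f} + 3·{h} − 3·{j} + {r} − {v} − 2·{x} − 3·{y}

cycle:no boundary:no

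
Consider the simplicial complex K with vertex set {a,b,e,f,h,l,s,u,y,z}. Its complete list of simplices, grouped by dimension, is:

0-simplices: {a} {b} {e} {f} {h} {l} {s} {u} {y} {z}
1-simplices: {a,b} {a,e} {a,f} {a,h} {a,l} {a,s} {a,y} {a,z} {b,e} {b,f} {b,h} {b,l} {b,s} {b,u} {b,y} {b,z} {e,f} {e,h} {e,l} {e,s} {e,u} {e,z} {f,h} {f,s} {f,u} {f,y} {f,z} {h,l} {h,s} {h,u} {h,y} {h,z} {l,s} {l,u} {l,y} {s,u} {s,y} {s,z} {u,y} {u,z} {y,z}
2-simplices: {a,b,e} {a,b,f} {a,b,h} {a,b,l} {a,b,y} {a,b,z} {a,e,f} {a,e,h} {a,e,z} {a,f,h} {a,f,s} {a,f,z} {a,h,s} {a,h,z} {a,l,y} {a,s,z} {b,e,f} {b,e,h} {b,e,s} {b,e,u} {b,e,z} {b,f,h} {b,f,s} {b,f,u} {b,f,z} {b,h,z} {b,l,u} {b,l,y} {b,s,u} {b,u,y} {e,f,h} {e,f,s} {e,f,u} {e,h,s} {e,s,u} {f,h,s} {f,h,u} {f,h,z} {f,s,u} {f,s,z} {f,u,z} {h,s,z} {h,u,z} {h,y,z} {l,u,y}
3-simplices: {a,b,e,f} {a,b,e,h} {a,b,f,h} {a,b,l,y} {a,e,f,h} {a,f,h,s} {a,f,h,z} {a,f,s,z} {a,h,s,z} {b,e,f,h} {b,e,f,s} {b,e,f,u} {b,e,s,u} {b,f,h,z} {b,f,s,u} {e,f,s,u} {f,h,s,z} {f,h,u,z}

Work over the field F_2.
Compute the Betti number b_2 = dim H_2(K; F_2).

b_2=4

n_0=10 n_1=41 n_2=45 n_3=18  [Z2]
∂1: piv[ab,ae,af,ah,al,as,ay,az,bu] rk=9  ker:be,bf,bh,bl,bs,by,bz,ef,eh,el,es,eu,ez,fh,fs,fu,fy,fz,hl,hs,hu,hy,hz,ls,lu,ly,su,sy,sz,uy,uz,yz
∂2: piv[abe,abf,abh,abl,aby,abz,aef,aeh,aez,afh,afs,afz,ahs,ahz,aly,asz,bes,beu,bfs,bfu,blu,bsu,buy,fhu,fuz,hyz] rk=26  ker:bef,beh,bez,bfh,bfz,bhz,bly,efh,efs,efu,ehs,esu,fhs,fhz,fsu,fsz,hsz,huz,luy
∂3: piv[abef,abeh,abfh,ably,aefh,afhs,afhz,afsz,ahsz,befs,befu,besu,bfhz,bfsu,fhuz] rk=15  ker:befh,efsu,fhsz
b_2=(45−26)−15=4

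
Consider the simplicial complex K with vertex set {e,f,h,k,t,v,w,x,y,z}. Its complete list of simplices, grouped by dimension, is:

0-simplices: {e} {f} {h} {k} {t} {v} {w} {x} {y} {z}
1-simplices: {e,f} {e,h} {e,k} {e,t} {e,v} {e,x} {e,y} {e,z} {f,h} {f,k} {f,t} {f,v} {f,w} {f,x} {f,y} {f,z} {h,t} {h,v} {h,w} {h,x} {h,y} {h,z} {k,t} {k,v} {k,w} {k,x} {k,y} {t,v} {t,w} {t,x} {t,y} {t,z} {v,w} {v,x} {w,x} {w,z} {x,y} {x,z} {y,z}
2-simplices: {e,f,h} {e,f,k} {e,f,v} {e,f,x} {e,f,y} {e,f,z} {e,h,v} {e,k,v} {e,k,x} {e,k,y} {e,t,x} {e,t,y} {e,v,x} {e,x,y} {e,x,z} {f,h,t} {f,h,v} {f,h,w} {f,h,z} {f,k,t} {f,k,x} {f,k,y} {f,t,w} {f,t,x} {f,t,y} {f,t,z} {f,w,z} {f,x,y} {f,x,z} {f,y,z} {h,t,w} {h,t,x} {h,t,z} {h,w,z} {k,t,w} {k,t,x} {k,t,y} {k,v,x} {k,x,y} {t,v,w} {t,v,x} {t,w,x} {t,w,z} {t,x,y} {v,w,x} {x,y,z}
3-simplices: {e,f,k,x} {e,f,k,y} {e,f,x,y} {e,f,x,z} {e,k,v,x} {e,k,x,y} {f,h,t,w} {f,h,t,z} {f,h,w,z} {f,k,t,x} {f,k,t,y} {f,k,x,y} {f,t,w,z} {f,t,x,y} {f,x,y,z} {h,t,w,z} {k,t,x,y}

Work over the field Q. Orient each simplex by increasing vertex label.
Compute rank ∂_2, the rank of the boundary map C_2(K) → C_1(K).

rank∂_2=29

n_0=10 n_1=39 n_2=46 n_3=17  [Q]
∂1: piv[ef,eh,ek,et,ev,ex,ey,ez,fw] rk=9  ker:fh,fk,ft,fv,fx,fy,fz,ht,hv,hw,hx,hy,hz,kt,kv,kw,kx,ky,tv,tw,tx,ty,tz,vw,vx,wx,wz,xy,xz,yz
∂2: piv[efh,efk,efv,efx,efy,efz,ehv,ekv,ekx,eky,etx,ety,evx,exy,exz,fht,fhw,fhz,fkt,ftw,ftx,ftz,fwz,fyz,htx,ktw,tvw,tvx,twx] rk=29  ker:fhv,fkx,fky,fty,fxy,fxz,htw,htz,hwz,ktx,kty,kvx,kxy,twz,txy,vwx,xyz
∂3: piv[efkx,efky,efxy,efxz,ekvx,ekxy,fhtw,fhtz,fhwz,fktx,fkty,ftwz,ftxy,fxyz] rk=14  ker:fkxy,htwz,ktxy
rk∂_2=29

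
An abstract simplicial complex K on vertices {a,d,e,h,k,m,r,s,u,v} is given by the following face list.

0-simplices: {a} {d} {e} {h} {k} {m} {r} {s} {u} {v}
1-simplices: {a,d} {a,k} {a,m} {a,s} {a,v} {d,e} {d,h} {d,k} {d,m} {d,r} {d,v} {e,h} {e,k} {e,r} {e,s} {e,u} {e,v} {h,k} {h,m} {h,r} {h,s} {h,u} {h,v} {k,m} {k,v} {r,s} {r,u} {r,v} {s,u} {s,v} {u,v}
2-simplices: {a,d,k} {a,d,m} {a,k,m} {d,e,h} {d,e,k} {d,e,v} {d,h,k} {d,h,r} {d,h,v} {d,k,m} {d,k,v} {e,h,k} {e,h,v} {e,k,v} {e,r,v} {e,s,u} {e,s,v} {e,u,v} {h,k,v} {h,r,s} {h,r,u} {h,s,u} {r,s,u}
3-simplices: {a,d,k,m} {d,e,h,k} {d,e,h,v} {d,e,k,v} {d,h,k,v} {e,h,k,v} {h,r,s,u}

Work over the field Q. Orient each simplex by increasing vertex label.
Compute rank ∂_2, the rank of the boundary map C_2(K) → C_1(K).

n_0=10 n_1=31 n_2=23 n_3=7  [Q]
∂1: piv[ad,ak,am,as,av,de,dh,dr,eu] rk=9  ker:dk,dm,dv,eh,ek,er,es,ev,hk,hm,hr,hs,hu,hv,km,kv,rs,ru,rv,su,sv,uv
∂2: piv[adk,adm,akm,deh,dek,dev,dhk,dhr,dhv,dkv,erv,esu,esv,euv,hrs,hru,hsu] rk=17  ker:dkm,ehk,ehv,ekv,hkv,rsu
∂3: piv[adkm,dehk,dehv,dekv,dhkv,hrsu] rk=6  ker:ehkv
rk∂_2=17

rank∂_2=17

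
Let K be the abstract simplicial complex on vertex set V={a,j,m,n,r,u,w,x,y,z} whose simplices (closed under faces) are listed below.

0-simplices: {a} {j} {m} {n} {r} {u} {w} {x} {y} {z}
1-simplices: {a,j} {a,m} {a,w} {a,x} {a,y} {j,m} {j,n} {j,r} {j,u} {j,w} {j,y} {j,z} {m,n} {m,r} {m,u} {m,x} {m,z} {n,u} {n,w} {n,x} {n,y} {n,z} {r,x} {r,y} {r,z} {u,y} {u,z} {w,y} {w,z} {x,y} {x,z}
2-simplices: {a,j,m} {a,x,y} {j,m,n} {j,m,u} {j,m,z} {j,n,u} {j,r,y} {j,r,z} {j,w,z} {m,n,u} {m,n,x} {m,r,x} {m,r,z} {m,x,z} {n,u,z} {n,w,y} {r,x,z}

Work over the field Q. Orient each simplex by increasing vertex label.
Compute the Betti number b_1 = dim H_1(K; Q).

n_0=10 n_1=31 n_2=17  [Q]
∂1: piv[aj,am,aw,ax,ay,jn,jr,ju,jz] rk=9  ker:jm,jw,jy,mn,mr,mu,mx,mz,nu,nw,nx,ny,nz,rx,ry,rz,uy,uz,wy,wz,xy,xz
∂2: piv[ajm,axy,jmn,jmu,jmz,jnu,jry,jrz,jwz,mnx,mrx,mrz,mxz,nuz,nwy] rk=15  ker:mnu,rxz
b_1=(31−9)−15=7

b_1=7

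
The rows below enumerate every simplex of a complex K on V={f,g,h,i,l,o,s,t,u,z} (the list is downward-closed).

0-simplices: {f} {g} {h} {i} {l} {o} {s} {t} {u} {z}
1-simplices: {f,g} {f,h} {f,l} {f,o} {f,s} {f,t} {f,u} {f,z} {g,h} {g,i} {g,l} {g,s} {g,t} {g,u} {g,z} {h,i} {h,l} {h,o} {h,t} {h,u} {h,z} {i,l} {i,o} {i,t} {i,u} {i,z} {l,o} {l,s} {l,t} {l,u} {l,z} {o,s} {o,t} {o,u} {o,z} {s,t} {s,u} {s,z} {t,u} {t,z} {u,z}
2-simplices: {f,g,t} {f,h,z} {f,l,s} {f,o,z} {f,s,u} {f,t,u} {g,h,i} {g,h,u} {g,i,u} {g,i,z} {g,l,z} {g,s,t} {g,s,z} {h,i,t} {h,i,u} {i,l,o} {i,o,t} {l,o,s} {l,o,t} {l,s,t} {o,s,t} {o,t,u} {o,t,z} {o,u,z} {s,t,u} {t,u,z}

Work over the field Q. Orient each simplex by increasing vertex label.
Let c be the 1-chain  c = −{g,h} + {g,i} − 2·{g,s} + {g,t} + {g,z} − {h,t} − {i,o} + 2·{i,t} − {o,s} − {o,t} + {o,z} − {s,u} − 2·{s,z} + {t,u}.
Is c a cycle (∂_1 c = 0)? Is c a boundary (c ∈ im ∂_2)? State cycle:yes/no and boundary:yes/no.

n_0=10 n_1=41 n_2=26  [Q]
∂1: piv[fg,fh,fl,fo,fs,ft,fu,fz,gi] rk=9  ker:gh,gl,gs,gt,gu,gz,hi,hl,ho,ht,hu,hz,il,io,it,iu,iz,lo,ls,lt,lu,lz,os,ot,ou,oz,st,su,sz,tu,tz,uz
∂2: piv[fgt,fhz,fls,foz,fsu,ftu,ghi,ghu,giu,giz,glz,gst,gsz,hit,ilo,iot,los,lot,lst,otu,otz,ouz,stu] rk=23  ker:hiu,ost,tuz
∂1c = 0
c vs im∂2: residual ≠ 0 ⇒ not boundary

cycle:yes boundary:no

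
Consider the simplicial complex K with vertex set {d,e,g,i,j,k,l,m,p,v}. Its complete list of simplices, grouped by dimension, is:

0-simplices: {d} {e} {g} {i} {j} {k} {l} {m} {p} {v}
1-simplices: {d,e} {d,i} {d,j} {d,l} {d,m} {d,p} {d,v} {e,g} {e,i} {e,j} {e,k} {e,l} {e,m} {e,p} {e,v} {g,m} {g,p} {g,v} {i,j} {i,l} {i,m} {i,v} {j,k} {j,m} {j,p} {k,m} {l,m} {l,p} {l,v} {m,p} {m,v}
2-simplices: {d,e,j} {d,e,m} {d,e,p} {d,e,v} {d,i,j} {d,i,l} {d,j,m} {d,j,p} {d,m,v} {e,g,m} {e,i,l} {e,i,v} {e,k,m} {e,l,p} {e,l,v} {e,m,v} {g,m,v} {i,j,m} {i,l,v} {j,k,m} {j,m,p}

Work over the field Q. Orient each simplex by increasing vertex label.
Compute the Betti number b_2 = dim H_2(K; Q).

b_2=2

n_0=10 n_1=31 n_2=21  [Q]
∂1: piv[de,di,dj,dl,dm,dp,dv,eg,ek] rk=9  ker:ei,ej,el,em,ep,ev,gm,gp,gv,ij,il,im,iv,jk,jm,jp,km,lm,lp,lv,mp,mv
∂2: piv[dej,dem,dep,dev,dij,dil,djm,djp,dmv,egm,eil,eiv,ekm,elp,elv,gmv,ijm,jkm,jmp] rk=19  ker:emv,ilv
b_2=(21−19)−0=2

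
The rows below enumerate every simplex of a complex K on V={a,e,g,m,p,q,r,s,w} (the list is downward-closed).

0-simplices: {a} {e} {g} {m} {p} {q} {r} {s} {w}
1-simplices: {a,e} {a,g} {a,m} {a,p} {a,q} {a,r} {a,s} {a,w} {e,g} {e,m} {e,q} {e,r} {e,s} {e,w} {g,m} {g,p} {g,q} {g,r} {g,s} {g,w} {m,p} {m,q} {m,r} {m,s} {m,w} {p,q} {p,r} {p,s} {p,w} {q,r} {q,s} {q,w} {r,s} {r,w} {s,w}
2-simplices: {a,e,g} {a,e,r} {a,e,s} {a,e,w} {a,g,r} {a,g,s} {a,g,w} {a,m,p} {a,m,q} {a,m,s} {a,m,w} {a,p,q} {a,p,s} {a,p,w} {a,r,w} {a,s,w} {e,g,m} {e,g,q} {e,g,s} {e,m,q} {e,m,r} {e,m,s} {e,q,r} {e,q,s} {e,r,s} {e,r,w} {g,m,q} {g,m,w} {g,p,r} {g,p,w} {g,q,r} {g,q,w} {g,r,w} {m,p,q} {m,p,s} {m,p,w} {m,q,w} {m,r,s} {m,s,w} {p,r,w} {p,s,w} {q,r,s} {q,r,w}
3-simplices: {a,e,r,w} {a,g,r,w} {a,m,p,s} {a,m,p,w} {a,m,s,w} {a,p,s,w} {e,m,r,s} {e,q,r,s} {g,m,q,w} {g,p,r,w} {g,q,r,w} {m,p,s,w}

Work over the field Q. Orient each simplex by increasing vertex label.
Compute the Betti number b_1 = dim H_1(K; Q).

b_1=0

n_0=9 n_1=35 n_2=43 n_3=12  [Q]
∂1: piv[ae,ag,am,ap,aq,ar,as,aw] rk=8  ker:eg,em,eq,er,es,ew,gm,gp,gq,gr,gs,gw,mp,mq,mr,ms,mw,pq,pr,ps,pw,qr,qs,qw,rs,rw,sw
∂2: piv[aeg,aer,aes,aew,agr,ags,agw,amp,amq,ams,amw,apq,aps,apw,arw,asw,egm,egq,emq,emr,ems,eqr,eqs,ers,gpr,gpw,gqw] rk=27  ker:egs,erw,gmq,gmw,gqr,grw,mpq,mps,mpw,mqw,mrs,msw,prw,psw,qrs,qrw
∂3: piv[aerw,agrw,amps,ampw,amsw,apsw,emrs,eqrs,gmqw,gprw,gqrw] rk=11  ker:mpsw
b_1=(35−8)−27=0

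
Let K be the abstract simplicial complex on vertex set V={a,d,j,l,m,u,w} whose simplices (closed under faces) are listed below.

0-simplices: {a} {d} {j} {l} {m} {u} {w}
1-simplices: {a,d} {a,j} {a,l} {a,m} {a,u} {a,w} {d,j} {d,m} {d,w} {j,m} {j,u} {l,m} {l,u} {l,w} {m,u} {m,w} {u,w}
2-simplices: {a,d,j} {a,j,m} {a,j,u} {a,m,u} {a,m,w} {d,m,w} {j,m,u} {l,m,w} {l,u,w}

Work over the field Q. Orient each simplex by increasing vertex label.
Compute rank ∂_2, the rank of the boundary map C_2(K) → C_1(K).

rank∂_2=8

n_0=7 n_1=17 n_2=9  [Q]
∂1: piv[ad,aj,al,am,au,aw] rk=6  ker:dj,dm,dw,jm,ju,lm,lu,lw,mu,mw,uw
∂2: piv[adj,ajm,aju,amu,amw,dmw,lmw,luw] rk=8  ker:jmu
rk∂_2=8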